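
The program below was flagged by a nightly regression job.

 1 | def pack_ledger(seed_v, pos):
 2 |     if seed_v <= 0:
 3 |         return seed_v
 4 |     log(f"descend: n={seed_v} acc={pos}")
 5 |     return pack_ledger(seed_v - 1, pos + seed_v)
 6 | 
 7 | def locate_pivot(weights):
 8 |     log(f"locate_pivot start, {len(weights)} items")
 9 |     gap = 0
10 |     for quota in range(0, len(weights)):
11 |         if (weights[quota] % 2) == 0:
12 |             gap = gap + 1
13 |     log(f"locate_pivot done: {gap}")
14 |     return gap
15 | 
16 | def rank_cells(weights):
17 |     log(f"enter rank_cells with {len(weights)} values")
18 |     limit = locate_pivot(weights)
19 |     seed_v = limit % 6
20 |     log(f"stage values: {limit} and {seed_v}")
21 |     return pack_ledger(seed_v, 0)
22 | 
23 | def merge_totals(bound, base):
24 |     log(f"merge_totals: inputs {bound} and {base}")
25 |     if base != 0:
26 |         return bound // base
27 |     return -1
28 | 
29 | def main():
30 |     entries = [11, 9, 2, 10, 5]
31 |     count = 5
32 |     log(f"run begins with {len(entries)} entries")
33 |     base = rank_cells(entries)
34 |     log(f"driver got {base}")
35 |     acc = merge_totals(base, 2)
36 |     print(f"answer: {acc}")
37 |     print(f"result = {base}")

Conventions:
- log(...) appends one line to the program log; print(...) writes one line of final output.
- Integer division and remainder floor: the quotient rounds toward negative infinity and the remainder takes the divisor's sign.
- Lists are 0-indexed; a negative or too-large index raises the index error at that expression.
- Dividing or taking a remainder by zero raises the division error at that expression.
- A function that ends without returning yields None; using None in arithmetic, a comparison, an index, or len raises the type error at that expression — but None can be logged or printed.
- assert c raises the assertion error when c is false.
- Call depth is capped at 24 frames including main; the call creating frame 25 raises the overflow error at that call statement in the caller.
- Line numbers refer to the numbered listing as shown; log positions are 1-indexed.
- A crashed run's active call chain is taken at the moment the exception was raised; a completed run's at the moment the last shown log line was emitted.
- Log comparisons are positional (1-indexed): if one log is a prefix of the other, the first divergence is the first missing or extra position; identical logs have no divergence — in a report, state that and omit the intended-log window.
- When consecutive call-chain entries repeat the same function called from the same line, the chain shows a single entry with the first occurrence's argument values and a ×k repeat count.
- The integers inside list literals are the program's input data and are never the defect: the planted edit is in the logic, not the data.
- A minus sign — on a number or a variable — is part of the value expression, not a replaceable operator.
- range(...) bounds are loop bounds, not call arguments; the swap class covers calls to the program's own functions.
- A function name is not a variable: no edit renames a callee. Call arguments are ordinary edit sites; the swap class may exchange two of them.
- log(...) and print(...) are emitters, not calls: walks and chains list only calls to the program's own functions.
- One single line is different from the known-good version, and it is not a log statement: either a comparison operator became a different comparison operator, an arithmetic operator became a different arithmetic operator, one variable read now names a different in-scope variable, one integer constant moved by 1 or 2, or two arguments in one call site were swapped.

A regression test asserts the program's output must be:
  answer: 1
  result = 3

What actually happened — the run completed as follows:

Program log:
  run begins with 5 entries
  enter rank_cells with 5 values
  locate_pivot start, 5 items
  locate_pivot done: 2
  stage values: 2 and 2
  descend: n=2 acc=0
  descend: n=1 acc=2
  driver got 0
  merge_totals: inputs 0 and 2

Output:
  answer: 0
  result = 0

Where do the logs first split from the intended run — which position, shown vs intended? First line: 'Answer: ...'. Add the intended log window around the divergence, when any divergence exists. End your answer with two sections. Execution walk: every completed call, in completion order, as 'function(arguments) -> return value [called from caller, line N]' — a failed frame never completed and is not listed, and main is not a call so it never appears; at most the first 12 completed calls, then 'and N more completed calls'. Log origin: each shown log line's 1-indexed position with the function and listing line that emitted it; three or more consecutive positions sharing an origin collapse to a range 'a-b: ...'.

Answer: at position 8 the run shows 'driver got 0' where the working version logs 'driver got 3'.
Intended log window:
  6: descend: n=2 acc=0
  7: descend: n=1 acc=2
  8: driver got 3
  9: merge_totals: inputs 3 and 2
Execution walk:
  locate_pivot([11, 9, 2, 10, 5]) -> 2  [called from rank_cells, line 18]
  pack_ledger(0, 3) -> 0  [called from pack_ledger, line 5]
  pack_ledger(1, 2) -> 0  [called from pack_ledger, line 5]
  pack_ledger(2, 0) -> 0  [called from rank_cells, line 21]
  rank_cells([11, 9, 2, 10, 5]) -> 0  [called from main, line 33]
  merge_totals(0, 2) -> 0  [called from main, line 35]
Log origins:
  1: from main, line 32
  2: from rank_cells, line 17
  3: from locate_pivot, line 8
  4: from locate_pivot, line 13
  5: from rank_cells, line 20
  6: from pack_ledger, line 4
  7: from pack_ledger, line 4
  8: from main, line 34
  9: from merge_totals, line 24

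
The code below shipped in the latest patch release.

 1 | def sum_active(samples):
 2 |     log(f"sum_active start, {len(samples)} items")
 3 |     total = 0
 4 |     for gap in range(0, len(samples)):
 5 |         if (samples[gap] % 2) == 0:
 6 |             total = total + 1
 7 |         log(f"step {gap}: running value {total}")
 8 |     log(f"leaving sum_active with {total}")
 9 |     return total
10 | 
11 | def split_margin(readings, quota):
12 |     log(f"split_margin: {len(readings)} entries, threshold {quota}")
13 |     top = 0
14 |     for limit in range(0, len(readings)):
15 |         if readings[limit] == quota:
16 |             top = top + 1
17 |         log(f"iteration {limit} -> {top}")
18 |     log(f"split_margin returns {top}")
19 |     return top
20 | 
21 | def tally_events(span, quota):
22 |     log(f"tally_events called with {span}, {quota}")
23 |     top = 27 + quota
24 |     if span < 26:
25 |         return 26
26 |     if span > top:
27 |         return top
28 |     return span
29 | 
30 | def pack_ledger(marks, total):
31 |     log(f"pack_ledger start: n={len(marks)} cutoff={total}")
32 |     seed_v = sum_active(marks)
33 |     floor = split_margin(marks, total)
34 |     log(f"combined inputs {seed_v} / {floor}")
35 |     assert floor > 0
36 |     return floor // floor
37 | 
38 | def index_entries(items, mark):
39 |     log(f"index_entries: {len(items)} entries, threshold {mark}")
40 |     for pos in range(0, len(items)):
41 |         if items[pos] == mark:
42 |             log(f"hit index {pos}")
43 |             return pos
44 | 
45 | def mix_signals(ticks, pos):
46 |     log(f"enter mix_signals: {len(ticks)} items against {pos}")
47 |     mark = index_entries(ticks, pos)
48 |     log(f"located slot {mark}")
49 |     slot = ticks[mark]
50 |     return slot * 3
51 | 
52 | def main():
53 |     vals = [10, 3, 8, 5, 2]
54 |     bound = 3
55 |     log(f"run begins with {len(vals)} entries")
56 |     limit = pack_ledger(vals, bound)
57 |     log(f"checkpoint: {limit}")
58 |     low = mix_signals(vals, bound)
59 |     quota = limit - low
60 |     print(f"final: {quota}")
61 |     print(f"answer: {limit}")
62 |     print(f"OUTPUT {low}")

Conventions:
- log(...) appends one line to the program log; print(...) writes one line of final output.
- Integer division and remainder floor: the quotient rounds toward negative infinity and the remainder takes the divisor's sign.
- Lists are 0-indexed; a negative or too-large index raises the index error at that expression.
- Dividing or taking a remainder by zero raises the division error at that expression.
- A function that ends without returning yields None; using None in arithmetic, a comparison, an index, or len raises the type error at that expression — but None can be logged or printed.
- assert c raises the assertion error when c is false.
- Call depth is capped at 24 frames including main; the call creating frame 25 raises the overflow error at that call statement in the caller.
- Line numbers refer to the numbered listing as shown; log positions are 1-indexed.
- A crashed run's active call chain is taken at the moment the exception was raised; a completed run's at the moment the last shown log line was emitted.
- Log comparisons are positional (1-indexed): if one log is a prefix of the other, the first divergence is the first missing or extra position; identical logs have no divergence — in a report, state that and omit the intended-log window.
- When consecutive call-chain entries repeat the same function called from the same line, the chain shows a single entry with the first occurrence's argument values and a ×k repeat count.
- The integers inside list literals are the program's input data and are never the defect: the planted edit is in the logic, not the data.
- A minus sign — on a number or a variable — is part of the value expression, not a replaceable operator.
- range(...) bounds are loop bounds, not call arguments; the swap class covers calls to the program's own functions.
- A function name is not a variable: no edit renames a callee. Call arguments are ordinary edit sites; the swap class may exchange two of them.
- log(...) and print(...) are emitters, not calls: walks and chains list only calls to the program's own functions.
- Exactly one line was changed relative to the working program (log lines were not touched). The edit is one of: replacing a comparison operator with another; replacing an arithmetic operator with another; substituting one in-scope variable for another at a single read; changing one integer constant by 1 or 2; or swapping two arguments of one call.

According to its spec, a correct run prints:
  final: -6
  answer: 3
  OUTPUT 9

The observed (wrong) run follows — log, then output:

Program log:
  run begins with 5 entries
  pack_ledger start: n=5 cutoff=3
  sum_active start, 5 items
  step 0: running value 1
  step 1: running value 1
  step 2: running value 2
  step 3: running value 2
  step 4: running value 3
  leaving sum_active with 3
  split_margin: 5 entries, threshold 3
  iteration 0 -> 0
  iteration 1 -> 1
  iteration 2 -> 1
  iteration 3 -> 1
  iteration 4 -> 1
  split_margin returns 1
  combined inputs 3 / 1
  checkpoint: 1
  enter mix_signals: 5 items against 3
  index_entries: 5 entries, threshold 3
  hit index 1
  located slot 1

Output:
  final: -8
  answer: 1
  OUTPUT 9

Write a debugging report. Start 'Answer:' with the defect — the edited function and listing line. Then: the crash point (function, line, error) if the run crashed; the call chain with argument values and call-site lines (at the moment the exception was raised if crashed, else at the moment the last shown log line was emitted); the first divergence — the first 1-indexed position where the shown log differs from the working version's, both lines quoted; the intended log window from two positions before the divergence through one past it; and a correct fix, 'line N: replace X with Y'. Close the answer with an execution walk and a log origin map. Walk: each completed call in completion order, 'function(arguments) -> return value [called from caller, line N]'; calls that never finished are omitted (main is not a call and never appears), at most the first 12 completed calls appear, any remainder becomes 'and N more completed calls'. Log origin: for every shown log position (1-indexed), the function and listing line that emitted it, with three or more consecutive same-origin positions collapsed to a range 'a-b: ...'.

Answer: the defect is in pack_ledger at line 36.
The tell: Log line 18 is where behavior first shows: 'checkpoint: 1' appears instead of 'checkpoint: 3'.
Call chain: main -> mix_signals([10, 3, 8, 5, 2], 3) (called at line 58).
First divergence: position 18 — the shown line 'checkpoint: 1' should read 'checkpoint: 3'.
Intended log window:
  16: split_margin returns 1
  17: combined inputs 3 / 1
  18: checkpoint: 3
  19: enter mix_signals: 5 items against 3
Execution walk:
  sum_active([10, 3, 8, 5, 2]) -> 3  [called from pack_ledger, line 32]
  split_margin([10, 3, 8, 5, 2], 3) -> 1  [called from pack_ledger, line 33]
  pack_ledger([10, 3, 8, 5, 2], 3) -> 1  [called from main, line 56]
  index_entries([10, 3, 8, 5, 2], 3) -> 1  [called from mix_signals, line 47]
  mix_signals([10, 3, 8, 5, 2], 3) -> 9  [called from main, line 58]
Origin of each log line:
  1: logged in main at line 55
  2: logged in pack_ledger at line 31
  3: logged in sum_active at line 2
  4-8: logged in sum_active at line 7
  9: logged in sum_active at line 8
  10: logged in split_margin at line 12
  11-15: logged in split_margin at line 17
  16: logged in split_margin at line 18
  17: logged in pack_ledger at line 34
  18: logged in main at line 57
  19: logged in mix_signals at line 46
  20: logged in index_entries at line 39
  21: logged in index_entries at line 42
  22: logged in mix_signals at line 48
A correct fix: line 36: replace `floor // floor` with `seed_v // floor`.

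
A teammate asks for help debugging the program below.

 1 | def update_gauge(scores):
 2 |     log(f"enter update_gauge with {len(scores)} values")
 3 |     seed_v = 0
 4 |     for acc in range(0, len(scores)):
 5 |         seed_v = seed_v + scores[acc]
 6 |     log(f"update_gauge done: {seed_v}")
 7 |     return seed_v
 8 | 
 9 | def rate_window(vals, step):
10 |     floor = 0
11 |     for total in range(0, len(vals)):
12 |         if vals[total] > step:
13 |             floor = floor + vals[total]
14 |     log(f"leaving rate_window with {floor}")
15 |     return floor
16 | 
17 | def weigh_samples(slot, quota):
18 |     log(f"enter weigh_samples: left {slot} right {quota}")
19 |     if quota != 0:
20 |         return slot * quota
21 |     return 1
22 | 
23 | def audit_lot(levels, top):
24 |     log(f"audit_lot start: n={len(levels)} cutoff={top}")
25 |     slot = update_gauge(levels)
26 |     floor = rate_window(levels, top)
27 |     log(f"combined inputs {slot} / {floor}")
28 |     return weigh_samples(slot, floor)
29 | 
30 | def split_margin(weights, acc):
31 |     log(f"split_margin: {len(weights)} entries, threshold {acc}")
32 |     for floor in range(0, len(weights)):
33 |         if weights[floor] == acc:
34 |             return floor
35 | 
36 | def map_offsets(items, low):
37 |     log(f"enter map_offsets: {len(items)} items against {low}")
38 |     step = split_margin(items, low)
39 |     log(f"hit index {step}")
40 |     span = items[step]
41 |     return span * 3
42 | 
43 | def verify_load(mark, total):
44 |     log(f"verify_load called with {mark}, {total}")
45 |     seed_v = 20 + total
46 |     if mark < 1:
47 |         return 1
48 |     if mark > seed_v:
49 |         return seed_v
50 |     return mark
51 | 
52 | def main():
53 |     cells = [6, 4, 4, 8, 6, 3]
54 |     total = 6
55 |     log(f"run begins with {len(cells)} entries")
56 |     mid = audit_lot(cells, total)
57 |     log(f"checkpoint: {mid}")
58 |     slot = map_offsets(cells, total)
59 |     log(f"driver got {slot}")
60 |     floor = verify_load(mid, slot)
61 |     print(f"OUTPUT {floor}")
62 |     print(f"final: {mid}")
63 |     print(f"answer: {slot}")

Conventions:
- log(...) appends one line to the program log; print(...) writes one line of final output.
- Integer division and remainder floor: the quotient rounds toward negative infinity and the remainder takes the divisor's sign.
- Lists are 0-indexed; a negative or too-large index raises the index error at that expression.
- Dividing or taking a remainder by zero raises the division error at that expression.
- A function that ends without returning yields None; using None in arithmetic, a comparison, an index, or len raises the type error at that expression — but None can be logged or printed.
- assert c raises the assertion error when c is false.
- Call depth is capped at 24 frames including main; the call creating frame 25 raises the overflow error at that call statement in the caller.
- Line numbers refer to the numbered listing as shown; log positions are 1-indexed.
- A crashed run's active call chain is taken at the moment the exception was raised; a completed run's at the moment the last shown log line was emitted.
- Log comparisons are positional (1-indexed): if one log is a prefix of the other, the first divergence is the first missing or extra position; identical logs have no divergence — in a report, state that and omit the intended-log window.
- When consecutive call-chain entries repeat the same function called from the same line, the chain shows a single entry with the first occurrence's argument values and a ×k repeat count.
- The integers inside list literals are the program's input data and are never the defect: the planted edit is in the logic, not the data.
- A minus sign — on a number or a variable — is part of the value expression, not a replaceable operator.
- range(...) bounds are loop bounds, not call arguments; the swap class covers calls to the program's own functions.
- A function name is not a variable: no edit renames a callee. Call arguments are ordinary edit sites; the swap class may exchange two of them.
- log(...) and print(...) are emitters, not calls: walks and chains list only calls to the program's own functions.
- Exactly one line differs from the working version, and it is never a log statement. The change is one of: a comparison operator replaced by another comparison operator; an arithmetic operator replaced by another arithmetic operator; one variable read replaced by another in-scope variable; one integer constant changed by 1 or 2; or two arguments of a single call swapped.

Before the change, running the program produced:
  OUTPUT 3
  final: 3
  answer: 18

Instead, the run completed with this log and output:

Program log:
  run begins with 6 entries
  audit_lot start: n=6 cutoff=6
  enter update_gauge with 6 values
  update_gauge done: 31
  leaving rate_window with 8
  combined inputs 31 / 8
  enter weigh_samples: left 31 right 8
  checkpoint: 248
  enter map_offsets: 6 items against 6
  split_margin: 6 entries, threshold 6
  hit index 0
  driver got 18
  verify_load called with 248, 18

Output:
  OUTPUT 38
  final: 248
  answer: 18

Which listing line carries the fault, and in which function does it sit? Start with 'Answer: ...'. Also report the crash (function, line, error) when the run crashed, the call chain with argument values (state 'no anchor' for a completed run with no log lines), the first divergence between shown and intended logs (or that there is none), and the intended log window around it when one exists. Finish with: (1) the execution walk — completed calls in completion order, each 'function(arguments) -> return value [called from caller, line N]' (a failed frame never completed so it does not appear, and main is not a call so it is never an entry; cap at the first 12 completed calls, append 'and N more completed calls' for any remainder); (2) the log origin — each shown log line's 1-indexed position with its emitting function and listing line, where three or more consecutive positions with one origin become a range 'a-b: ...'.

Answer: the defect is in weigh_samples at line 20.
Core observation: The earliest visible damage is log position 8 — 'checkpoint: 248' rather than the intended 'checkpoint: 3'.
Call chain: main -> verify_load(248, 18) (called at line 60).
First divergence: position 8 — shown 'checkpoint: 248', intended 'checkpoint: 3'.
Intended log window:
  6: combined inputs 31 / 8
  7: enter weigh_samples: left 31 right 8
  8: checkpoint: 3
  9: enter map_offsets: 6 items against 6
Execution walk:
  update_gauge([6, 4, 4, 8, 6, 3]) -> 31  [called from audit_lot, line 25]
  rate_window([6, 4, 4, 8, 6, 3], 6) -> 8  [called from audit_lot, line 26]
  weigh_samples(31, 8) -> 248  [called from audit_lot, line 28]
  audit_lot([6, 4, 4, 8, 6, 3], 6) -> 248  [called from main, line 56]
  split_margin([6, 4, 4, 8, 6, 3], 6) -> 0  [called from map_offsets, line 38]
  map_offsets([6, 4, 4, 8, 6, 3], 6) -> 18  [called from main, line 58]
  verify_load(248, 18) -> 38  [called from main, line 60]
Origin of each log line:
  1: emitted by main (line 55)
  2: emitted by audit_lot (line 24)
  3: emitted by update_gauge (line 2)
  4: emitted by update_gauge (line 6)
  5: emitted by rate_window (line 14)
  6: emitted by audit_lot (line 27)
  7: emitted by weigh_samples (line 18)
  8: emitted by main (line 57)
  9: emitted by map_offsets (line 37)
  10: emitted by split_margin (line 31)
  11: emitted by map_offsets (line 39)
  12: emitted by main (line 59)
  13: emitted by verify_load (line 44)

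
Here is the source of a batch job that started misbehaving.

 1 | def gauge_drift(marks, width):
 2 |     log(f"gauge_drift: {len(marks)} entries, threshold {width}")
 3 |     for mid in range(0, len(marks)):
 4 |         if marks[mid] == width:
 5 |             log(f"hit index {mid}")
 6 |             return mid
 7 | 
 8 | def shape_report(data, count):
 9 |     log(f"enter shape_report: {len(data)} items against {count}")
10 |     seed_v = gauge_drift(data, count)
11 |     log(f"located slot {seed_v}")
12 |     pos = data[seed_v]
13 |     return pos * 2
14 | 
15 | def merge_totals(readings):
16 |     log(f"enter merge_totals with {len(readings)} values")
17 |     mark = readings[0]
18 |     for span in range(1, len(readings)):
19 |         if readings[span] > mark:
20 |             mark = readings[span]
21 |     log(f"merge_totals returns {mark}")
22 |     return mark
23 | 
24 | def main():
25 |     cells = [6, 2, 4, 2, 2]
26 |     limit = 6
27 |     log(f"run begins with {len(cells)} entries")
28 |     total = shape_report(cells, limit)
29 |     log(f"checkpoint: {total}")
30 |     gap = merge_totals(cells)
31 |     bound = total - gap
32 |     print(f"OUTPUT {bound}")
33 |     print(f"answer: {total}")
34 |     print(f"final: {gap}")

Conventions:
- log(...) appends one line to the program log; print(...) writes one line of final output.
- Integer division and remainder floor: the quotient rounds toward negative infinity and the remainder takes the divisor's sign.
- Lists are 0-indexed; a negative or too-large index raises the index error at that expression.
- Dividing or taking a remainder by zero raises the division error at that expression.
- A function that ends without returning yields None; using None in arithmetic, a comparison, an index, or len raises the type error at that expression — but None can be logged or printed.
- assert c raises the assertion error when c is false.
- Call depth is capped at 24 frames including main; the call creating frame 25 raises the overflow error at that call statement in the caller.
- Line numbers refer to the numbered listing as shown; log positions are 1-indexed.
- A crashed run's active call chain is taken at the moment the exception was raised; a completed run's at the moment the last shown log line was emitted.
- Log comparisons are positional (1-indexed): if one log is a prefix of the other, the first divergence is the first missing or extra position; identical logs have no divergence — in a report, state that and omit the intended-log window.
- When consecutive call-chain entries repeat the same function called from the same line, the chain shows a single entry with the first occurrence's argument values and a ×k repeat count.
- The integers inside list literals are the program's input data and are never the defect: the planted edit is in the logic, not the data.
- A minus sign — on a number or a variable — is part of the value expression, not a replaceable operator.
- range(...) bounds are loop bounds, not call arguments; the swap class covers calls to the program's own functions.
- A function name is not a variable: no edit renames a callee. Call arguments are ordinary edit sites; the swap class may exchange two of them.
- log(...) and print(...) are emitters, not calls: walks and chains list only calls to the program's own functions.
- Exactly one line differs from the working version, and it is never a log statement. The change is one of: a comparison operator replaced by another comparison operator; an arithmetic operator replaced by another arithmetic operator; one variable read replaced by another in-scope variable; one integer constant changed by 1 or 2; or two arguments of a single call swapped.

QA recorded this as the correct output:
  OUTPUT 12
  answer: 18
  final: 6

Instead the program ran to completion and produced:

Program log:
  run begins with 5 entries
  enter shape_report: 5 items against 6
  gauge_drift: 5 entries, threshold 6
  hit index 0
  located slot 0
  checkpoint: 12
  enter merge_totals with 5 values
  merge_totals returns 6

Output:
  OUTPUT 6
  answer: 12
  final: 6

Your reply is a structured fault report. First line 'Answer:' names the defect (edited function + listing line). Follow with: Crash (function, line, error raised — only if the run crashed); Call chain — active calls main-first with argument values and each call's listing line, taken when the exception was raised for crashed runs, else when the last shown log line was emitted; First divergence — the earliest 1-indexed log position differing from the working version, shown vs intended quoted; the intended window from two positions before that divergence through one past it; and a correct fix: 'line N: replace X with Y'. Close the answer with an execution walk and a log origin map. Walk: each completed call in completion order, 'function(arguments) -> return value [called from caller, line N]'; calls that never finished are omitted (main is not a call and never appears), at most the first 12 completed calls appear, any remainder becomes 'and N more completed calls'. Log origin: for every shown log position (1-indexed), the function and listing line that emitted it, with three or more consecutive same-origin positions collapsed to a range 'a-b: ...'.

Answer: the defect is in shape_report at line 13.
Core observation: Log line 6 is where behavior first shows: 'checkpoint: 12' appears instead of 'checkpoint: 18'.
Call chain: main -> merge_totals([6, 2, 4, 2, 2]) (called at line 30).
First divergence: at position 6 the run shows 'checkpoint: 12' where the working version logs 'checkpoint: 18'.
Intended log window:
  4: hit index 0
  5: located slot 0
  6: checkpoint: 18
  7: enter merge_totals with 5 values
Execution walk:
  gauge_drift([6, 2, 4, 2, 2], 6) -> 0  [called from shape_report, line 10]
  shape_report([6, 2, 4, 2, 2], 6) -> 12  [called from main, line 28]
  merge_totals([6, 2, 4, 2, 2]) -> 6  [called from main, line 30]
Origin of each log line:
  1: logged in main at line 27
  2: logged in shape_report at line 9
  3: logged in gauge_drift at line 2
  4: logged in gauge_drift at line 5
  5: logged in shape_report at line 11
  6: logged in main at line 29
  7: logged in merge_totals at line 16
  8: logged in merge_totals at line 21
A correct fix: line 13: replace `2` with `3`.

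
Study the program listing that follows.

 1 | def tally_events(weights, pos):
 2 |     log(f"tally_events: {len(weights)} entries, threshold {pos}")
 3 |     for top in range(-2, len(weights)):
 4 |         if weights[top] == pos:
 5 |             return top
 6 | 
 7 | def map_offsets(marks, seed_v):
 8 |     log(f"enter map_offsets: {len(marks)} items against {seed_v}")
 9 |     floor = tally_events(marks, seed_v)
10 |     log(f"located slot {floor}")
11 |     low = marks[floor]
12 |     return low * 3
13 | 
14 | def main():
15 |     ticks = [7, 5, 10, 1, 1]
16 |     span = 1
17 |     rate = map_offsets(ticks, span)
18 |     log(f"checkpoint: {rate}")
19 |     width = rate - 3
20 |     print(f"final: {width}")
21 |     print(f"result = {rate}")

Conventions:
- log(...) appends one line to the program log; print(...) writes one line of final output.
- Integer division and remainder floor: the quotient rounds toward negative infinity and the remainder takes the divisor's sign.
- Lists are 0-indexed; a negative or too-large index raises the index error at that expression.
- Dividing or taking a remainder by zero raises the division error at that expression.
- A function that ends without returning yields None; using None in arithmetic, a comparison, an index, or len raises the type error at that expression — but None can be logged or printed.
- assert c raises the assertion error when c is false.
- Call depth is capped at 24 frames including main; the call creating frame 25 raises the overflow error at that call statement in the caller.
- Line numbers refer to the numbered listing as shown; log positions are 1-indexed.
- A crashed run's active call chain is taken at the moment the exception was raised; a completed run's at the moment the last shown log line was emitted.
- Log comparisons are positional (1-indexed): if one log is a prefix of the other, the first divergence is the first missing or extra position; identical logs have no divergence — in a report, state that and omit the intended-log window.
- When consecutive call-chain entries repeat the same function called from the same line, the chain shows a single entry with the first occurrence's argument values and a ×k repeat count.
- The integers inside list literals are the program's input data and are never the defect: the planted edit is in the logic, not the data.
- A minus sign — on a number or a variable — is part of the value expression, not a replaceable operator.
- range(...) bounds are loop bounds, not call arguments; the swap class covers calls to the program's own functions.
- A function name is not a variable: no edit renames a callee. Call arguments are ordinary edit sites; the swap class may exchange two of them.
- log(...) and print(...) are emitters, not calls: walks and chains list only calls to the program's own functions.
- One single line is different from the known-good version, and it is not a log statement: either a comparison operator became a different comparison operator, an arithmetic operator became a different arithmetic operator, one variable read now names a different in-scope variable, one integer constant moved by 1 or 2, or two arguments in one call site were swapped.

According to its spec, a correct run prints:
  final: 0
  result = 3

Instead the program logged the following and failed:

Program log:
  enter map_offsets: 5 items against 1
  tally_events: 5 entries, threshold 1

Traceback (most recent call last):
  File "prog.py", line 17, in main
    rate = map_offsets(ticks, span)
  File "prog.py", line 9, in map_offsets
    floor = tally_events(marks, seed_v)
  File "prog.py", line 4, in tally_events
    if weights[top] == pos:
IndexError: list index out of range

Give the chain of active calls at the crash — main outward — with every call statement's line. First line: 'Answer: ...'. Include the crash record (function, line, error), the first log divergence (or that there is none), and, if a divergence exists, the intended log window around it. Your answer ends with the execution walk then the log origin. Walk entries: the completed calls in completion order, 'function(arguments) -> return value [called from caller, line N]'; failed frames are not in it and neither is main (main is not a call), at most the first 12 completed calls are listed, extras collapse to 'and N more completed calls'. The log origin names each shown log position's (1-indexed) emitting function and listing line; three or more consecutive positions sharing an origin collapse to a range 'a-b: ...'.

Answer: main -> map_offsets (called at line 17) -> tally_events (called at line 9).
Key observation: Only 2 log lines were emitted before the run died; the intended continuation was 'located slot 3'.
Crash: tally_events, line 4, IndexError.
First divergence: position 3 — after 2 matching lines the faulty run goes silent; intended next line 'located slot 3'.
Intended log window:
  1: enter map_offsets: 5 items against 1
  2: tally_events: 5 entries, threshold 1
  3: located slot 3
  4: checkpoint: 3
Execution walk:
  (no call completed)
Log origin:
  1: logged in map_offsets at line 8
  2: logged in tally_events at line 2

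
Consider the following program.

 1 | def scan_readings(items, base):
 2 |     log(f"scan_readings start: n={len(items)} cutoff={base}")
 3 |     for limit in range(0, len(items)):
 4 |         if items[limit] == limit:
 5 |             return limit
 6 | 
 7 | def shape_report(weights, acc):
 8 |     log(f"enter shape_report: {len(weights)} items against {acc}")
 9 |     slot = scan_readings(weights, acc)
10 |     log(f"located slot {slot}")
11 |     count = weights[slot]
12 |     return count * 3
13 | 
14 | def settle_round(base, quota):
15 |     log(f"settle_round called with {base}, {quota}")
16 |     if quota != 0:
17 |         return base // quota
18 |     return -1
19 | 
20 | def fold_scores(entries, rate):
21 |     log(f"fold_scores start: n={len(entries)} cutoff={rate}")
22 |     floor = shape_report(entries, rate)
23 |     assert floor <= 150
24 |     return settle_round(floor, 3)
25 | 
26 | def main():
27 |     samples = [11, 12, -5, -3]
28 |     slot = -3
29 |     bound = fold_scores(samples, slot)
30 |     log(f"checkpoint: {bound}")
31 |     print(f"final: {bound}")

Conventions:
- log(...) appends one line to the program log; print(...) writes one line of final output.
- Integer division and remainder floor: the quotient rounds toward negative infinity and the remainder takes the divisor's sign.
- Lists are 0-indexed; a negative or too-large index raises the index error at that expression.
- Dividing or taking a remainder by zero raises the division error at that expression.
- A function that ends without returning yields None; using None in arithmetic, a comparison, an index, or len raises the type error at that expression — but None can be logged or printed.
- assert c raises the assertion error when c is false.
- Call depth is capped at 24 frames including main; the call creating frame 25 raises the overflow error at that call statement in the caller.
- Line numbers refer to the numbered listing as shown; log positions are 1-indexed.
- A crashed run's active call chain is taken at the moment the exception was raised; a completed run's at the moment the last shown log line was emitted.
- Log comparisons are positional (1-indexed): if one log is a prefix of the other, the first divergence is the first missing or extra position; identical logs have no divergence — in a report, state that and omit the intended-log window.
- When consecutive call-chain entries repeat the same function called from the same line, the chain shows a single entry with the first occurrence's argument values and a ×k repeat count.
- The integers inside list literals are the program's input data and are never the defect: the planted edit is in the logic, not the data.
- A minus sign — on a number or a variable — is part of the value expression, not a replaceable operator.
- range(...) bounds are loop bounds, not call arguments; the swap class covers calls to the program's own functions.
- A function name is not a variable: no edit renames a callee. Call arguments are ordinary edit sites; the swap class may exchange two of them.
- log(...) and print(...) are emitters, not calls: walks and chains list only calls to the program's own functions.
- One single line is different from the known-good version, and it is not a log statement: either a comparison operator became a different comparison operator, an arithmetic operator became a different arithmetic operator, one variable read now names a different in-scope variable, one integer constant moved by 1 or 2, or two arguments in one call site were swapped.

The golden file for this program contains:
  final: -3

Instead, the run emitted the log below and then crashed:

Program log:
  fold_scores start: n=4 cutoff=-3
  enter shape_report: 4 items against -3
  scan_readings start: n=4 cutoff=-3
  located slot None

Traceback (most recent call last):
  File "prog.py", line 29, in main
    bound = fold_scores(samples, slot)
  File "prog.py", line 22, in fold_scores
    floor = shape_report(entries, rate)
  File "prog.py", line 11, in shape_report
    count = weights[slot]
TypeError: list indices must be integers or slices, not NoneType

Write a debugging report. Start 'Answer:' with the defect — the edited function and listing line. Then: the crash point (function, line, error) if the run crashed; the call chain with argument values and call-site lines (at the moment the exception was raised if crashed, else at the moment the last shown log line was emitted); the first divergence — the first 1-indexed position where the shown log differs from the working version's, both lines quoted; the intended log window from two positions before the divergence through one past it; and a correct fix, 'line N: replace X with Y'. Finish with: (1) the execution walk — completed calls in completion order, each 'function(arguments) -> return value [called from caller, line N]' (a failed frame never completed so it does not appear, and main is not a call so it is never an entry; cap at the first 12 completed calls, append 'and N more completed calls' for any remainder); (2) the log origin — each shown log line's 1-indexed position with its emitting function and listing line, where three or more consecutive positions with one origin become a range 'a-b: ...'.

Answer: the defect is in scan_readings at line 4.
Key observation: Position 4 is the first bad log line: 'located slot None' should read 'located slot 3'.
Crash: shape_report, line 11, TypeError.
Call chain: main -> fold_scores([11, 12, -5, -3], -3) (called at line 29) -> shape_report([11, 12, -5, -3], -3) (called at line 22).
First divergence: position 4; shown 'located slot None' vs intended 'located slot 3'.
Intended log window:
  2: enter shape_report: 4 items against -3
  3: scan_readings start: n=4 cutoff=-3
  4: located slot 3
  5: settle_round called with -9, 3
Execution walk:
  scan_readings([11, 12, -5, -3], -3) -> None  [called from shape_report, line 9]
Log origin:
  1: from fold_scores, line 21
  2: from shape_report, line 8
  3: from scan_readings, line 2
  4: from shape_report, line 10
A correct fix: line 4: replace `items[limit] == limit` with `items[limit] == base`.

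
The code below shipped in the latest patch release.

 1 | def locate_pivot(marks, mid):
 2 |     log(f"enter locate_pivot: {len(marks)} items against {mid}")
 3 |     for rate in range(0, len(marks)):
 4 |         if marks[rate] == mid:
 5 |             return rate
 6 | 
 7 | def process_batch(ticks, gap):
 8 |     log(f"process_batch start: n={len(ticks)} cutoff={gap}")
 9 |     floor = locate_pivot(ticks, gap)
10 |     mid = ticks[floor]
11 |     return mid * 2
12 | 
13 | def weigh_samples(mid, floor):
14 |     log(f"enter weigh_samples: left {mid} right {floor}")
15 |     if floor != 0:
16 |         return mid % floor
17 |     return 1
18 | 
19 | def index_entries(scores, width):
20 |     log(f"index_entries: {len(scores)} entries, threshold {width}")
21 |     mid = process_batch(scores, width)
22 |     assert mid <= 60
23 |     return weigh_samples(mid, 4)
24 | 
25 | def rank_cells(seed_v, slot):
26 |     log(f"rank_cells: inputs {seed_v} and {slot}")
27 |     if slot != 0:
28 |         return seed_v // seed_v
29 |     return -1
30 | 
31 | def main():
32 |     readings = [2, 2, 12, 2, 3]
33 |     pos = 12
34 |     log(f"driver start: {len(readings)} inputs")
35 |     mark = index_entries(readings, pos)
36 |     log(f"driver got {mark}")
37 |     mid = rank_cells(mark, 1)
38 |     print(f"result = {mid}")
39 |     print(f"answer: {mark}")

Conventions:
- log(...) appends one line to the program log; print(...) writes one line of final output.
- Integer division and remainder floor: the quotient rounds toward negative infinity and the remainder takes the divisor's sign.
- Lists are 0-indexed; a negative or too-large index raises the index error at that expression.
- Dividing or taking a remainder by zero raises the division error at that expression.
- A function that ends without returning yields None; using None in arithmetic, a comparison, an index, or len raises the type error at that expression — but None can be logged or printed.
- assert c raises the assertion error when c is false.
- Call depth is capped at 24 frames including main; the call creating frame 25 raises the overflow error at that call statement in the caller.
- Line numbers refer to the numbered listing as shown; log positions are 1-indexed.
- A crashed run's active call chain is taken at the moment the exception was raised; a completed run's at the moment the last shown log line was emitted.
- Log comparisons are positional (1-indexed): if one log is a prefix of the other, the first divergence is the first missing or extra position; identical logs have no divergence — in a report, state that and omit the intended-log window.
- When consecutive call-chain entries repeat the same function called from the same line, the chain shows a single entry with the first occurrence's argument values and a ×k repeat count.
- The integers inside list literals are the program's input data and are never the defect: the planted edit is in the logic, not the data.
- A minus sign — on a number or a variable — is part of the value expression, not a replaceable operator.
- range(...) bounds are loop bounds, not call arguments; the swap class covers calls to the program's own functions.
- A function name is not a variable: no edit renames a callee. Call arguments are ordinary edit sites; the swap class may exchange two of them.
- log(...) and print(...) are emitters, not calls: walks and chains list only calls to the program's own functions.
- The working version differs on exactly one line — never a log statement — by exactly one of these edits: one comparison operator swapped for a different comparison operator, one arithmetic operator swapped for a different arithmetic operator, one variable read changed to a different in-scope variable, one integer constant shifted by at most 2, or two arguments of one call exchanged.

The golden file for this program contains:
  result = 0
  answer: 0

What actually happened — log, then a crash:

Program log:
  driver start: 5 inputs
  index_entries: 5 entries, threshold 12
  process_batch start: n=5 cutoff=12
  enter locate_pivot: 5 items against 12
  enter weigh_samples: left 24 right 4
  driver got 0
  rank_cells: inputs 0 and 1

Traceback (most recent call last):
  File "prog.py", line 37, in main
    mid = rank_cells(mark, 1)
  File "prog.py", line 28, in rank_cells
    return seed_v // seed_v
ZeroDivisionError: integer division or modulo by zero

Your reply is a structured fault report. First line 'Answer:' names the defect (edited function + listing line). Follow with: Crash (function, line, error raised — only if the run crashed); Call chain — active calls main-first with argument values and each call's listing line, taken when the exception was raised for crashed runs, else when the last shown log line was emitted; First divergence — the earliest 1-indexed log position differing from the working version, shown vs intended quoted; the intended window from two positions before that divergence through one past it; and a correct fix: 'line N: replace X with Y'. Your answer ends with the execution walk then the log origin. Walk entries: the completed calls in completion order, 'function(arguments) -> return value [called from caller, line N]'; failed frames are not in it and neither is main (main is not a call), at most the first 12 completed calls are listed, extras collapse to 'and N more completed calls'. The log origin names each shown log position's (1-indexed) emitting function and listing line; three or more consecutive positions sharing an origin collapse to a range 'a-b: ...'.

Answer: the defect is in rank_cells at line 28.
Core observation: No log line differs; the crash is the first visible symptom.
Crash: rank_cells, line 28, ZeroDivisionError.
Call chain: main -> rank_cells(0, 1) (called at line 37).
First divergence: none (the log streams are identical).
Execution walk:
  locate_pivot([2, 2, 12, 2, 3], 12) -> 2  [called from process_batch, line 9]
  process_batch([2, 2, 12, 2, 3], 12) -> 24  [called from index_entries, line 21]
  weigh_samples(24, 4) -> 0  [called from index_entries, line 23]
  index_entries([2, 2, 12, 2, 3], 12) -> 0  [called from main, line 35]
Origin of each log line:
  1: logged in main at line 34
  2: logged in index_entries at line 20
  3: logged in process_batch at line 8
  4: logged in locate_pivot at line 2
  5: logged in weigh_samples at line 14
  6: logged in main at line 36
  7: logged in rank_cells at line 26
A correct fix: line 28: replace `seed_v // seed_v` with `seed_v // slot`.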